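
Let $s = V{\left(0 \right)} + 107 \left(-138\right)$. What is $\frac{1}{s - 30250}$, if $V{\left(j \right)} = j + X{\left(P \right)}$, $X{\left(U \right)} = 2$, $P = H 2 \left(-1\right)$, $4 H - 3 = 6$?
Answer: $- \frac{1}{45014} \approx -2.2215 \cdot 10^{-5}$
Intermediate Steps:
$H = \frac{9}{4}$ ($H = \frac{3}{4} + \frac{1}{4} \cdot 6 = \frac{3}{4} + \frac{3}{2} = \frac{9}{4} \approx 2.25$)
$P = - \frac{9}{2}$ ($P = \frac{9}{4} \cdot 2 \left(-1\right) = \frac{9}{2} \left(-1\right) = - \frac{9}{2} \approx -4.5$)
$V{\left(j \right)} = 2 + j$ ($V{\left(j \right)} = j + 2 = 2 + j$)
$s = -14764$ ($s = \left(2 + 0\right) + 107 \left(-138\right) = 2 - 14766 = -14764$)
$\frac{1}{s - 30250} = \frac{1}{-14764 - 30250} = \frac{1}{-45014} = - \frac{1}{45014}$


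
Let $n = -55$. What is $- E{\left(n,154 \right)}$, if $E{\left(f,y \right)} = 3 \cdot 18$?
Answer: $-54$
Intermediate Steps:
$E{\left(f,y \right)} = 54$
$- E{\left(n,154 \right)} = \left(-1\right) 54 = -54$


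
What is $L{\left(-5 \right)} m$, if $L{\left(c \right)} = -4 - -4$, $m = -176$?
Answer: $0$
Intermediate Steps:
$L{\left(c \right)} = 0$ ($L{\left(c \right)} = -4 + 4 = 0$)
$L{\left(-5 \right)} m = 0 \left(-176\right) = 0$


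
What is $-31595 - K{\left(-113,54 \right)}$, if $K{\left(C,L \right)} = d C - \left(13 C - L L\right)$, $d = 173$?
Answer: $-16431$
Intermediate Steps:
$K{\left(C,L \right)} = L^{2} + 160 C$ ($K{\left(C,L \right)} = 173 C - \left(13 C - L L\right) = 173 C - \left(- L^{2} + 13 C\right) = L^{2} + 160 C$)
$-31595 - K{\left(-113,54 \right)} = -31595 - \left(54^{2} + 160 \left(-113\right)\right) = -31595 - \left(2916 - 18080\right) = -31595 - -15164 = -31595 + 15164 = -16431$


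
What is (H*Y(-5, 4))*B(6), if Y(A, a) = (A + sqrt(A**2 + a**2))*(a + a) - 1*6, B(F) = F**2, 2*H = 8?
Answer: -6624 + 1152*sqrt(41) ≈ 752.40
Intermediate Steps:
H = 4 (H = (1/2)*8 = 4)
Y(A, a) = -6 + 2*a*(A + sqrt(A**2 + a**2)) (Y(A, a) = (A + sqrt(A**2 + a**2))*(2*a) - 6 = 2*a*(A + sqrt(A**2 + a**2)) - 6 = -6 + 2*a*(A + sqrt(A**2 + a**2)))
(H*Y(-5, 4))*B(6) = (4*(-6 + 2*(-5)*4 + 2*4*sqrt((-5)**2 + 4**2)))*6**2 = (4*(-6 - 40 + 2*4*sqrt(25 + 16)))*36 = (4*(-6 - 40 + 2*4*sqrt(41)))*36 = (4*(-6 - 40 + 8*sqrt(41)))*36 = (4*(-46 + 8*sqrt(41)))*36 = (-184 + 32*sqrt(41))*36 = -6624 + 1152*sqrt(41)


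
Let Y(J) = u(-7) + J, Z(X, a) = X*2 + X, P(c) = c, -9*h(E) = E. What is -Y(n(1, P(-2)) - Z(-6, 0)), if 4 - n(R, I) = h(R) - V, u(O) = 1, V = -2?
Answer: -190/9 ≈ -21.111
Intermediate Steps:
h(E) = -E/9
n(R, I) = 2 + R/9 (n(R, I) = 4 - (-R/9 - 1*(-2)) = 4 - (-R/9 + 2) = 4 - (2 - R/9) = 4 + (-2 + R/9) = 2 + R/9)
Z(X, a) = 3*X (Z(X, a) = 2*X + X = 3*X)
Y(J) = 1 + J
-Y(n(1, P(-2)) - Z(-6, 0)) = -(1 + ((2 + (1/9)*1) - 3*(-6))) = -(1 + ((2 + 1/9) - 1*(-18))) = -(1 + (19/9 + 18)) = -(1 + 181/9) = -1*190/9 = -190/9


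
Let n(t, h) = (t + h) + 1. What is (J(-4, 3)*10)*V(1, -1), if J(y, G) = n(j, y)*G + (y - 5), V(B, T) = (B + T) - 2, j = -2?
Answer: 480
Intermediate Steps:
n(t, h) = 1 + h + t (n(t, h) = (h + t) + 1 = 1 + h + t)
V(B, T) = -2 + B + T
J(y, G) = -5 + y + G*(-1 + y) (J(y, G) = (1 + y - 2)*G + (y - 5) = (-1 + y)*G + (-5 + y) = G*(-1 + y) + (-5 + y) = -5 + y + G*(-1 + y))
(J(-4, 3)*10)*V(1, -1) = ((-5 - 4 + 3*(-1 - 4))*10)*(-2 + 1 - 1) = ((-5 - 4 + 3*(-5))*10)*(-2) = ((-5 - 4 - 15)*10)*(-2) = -24*10*(-2) = -240*(-2) = 480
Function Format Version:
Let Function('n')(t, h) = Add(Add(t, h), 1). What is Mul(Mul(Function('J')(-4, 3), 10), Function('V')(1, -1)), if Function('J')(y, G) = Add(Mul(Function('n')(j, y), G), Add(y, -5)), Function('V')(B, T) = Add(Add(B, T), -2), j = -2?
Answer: 480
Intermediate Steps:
Function('n')(t, h) = Add(1, h, t) (Function('n')(t, h) = Add(Add(h, t), 1) = Add(1, h, t))
Function('V')(B, T) = Add(-2, B, T)
Function('J')(y, G) = Add(-5, y, Mul(G, Add(-1, y))) (Function('J')(y, G) = Add(Mul(Add(1, y, -2), G), Add(y, -5)) = Add(Mul(Add(-1, y), G), Add(-5, y)) = Add(Mul(G, Add(-1, y)), Add(-5, y)) = Add(-5, y, Mul(G, Add(-1, y))))
Mul(Mul(Function('J')(-4, 3), 10), Function('V')(1, -1)) = Mul(Mul(Add(-5, -4, Mul(3, Add(-1, -4))), 10), Add(-2, 1, -1)) = Mul(Mul(Add(-5, -4, Mul(3, -5)), 10), -2) = Mul(Mul(Add(-5, -4, -15), 10), -2) = Mul(Mul(-24, 10), -2) = Mul(-240, -2) = 480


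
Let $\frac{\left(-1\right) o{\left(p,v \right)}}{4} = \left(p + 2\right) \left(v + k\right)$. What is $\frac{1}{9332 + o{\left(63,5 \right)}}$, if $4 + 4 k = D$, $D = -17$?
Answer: $\frac{1}{9397} \approx 0.00010642$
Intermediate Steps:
$k = - \frac{21}{4}$ ($k = -1 + \frac{1}{4} \left(-17\right) = -1 - \frac{17}{4} = - \frac{21}{4} \approx -5.25$)
$o{\left(p,v \right)} = - 4 \left(2 + p\right) \left(- \frac{21}{4} + v\right)$ ($o{\left(p,v \right)} = - 4 \left(p + 2\right) \left(v - \frac{21}{4}\right) = - 4 \left(2 + p\right) \left(- \frac{21}{4} + v\right)$)
$\frac{1}{9332 + o{\left(63,5 \right)}} = \frac{1}{9332 + \left(42 - 40 + 21 \cdot 63 - 252 \cdot 5\right)} = \frac{1}{9332 + \left(42 - 40 + 1323 - 1260\right)} = \frac{1}{9332 + 65} = \frac{1}{9397}$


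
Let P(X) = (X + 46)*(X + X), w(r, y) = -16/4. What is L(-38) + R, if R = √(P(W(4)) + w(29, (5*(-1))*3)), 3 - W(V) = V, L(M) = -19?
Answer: -19 + I*√94 ≈ -19.0 + 9.6954*I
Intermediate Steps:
W(V) = 3 - V
w(r, y) = -4 (w(r, y) = -16*¼ = -4)
P(X) = 2*X*(46 + X) (P(X) = (46 + X)*(2*X) = 2*X*(46 + X))
R = I*√94 (R = √(2*(3 - 1*4)*(46 + (3 - 1*4)) - 4) = √(2*(3 - 4)*(46 + (3 - 4)) - 4) = √(2*(-1)*(46 - 1) - 4) = √(2*(-1)*45 - 4) = √(-90 - 4) = √(-94) = I*√94 ≈ 9.6954*I)
L(-38) + R = -19 + I*√94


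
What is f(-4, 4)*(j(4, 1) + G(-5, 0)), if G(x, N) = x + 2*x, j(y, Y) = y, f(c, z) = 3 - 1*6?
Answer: 33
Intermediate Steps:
f(c, z) = -3 (f(c, z) = 3 - 6 = -3)
G(x, N) = 3*x
f(-4, 4)*(j(4, 1) + G(-5, 0)) = -3*(4 + 3*(-5)) = -3*(4 - 15) = -3*(-11) = 33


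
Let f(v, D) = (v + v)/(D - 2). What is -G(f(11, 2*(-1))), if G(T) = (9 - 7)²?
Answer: -4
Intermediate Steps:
f(v, D) = 2*v/(-2 + D) (f(v, D) = (2*v)/(-2 + D) = 2*v/(-2 + D))
G(T) = 4 (G(T) = 2² = 4)
-G(f(11, 2*(-1))) = -1*4 = -4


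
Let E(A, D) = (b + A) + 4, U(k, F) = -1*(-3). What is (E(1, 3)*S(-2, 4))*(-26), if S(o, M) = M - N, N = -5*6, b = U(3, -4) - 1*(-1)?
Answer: -7956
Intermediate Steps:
U(k, F) = 3
b = 4 (b = 3 - 1*(-1) = 3 + 1 = 4)
N = -30
E(A, D) = 8 + A (E(A, D) = (4 + A) + 4 = 8 + A)
S(o, M) = 30 + M (S(o, M) = M - 1*(-30) = M + 30 = 30 + M)
(E(1, 3)*S(-2, 4))*(-26) = ((8 + 1)*(30 + 4))*(-26) = (9*34)*(-26) = 306*(-26) = -7956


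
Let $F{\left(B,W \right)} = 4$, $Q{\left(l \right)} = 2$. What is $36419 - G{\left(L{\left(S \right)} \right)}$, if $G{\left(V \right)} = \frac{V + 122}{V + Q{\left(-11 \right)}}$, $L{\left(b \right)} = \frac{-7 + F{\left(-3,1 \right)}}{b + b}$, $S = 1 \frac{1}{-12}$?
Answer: $36412$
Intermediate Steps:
$S = - \frac{1}{12}$ ($S = 1 \left(- \frac{1}{12}\right) = - \frac{1}{12} \approx -0.083333$)
$L{\left(b \right)} = - \frac{3}{2 b}$ ($L{\left(b \right)} = \frac{-7 + 4}{b + b} = - \frac{3}{2 b}$)
$G{\left(V \right)} = \frac{122 + V}{2 + V}$ ($G{\left(V \right)} = \frac{V + 122}{V + 2} = \frac{122 + V}{2 + V}$)
$36419 - G{\left(L{\left(S \right)} \right)} = 36419 - \frac{122 - \frac{3}{2 \left(- \frac{1}{12}\right)}}{2 - \frac{3}{2 \left(- \frac{1}{12}\right)}} = 36419 - \frac{122 - -18}{2 - -18} = 36419 - \frac{122 + 18}{2 + 18} = 36419 - \frac{1}{20} \cdot 140 = 36419 - 7 = 36412$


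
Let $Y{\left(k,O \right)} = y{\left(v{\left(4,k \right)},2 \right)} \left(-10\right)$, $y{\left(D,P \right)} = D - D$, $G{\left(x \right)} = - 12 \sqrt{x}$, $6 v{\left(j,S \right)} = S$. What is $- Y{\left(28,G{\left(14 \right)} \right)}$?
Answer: $0$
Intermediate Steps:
$v{\left(j,S \right)} = \frac{S}{6}$
$y{\left(D,P \right)} = 0$
$Y{\left(k,O \right)} = 0$ ($Y{\left(k,O \right)} = 0 \left(-10\right) = 0$)
$- Y{\left(28,G{\left(14 \right)} \right)} = \left(-1\right) 0 = 0$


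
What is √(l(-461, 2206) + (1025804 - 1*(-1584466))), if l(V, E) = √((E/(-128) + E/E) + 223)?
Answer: √(41764320 + 2*√13233)/4 ≈ 1615.6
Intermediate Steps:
l(V, E) = √(224 - E/128) (l(V, E) = √((E*(-1/128) + 1) + 223) = √((-E/128 + 1) + 223) = √((1 - E/128) + 223) = √(224 - E/128))
√(l(-461, 2206) + (1025804 - 1*(-1584466))) = √(√(57344 - 2*2206)/16 + (1025804 - 1*(-1584466))) = √(√(57344 - 4412)/16 + (1025804 + 1584466)) = √(√52932/16 + 2610270) = √((2*√13233)/16 + 2610270) = √(√13233/8 + 2610270) = √(2610270 + √13233/8)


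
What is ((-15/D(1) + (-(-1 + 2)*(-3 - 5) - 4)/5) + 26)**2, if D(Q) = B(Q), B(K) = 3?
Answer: 11881/25 ≈ 475.24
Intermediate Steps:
D(Q) = 3
((-15/D(1) + (-(-1 + 2)*(-3 - 5) - 4)/5) + 26)**2 = ((-15/3 + (-(-1 + 2)*(-3 - 5) - 4)/5) + 26)**2 = ((-15*1/3 + (-(-8) - 4)*(1/5)) + 26)**2 = ((-5 + (-1*(-8) - 4)*(1/5)) + 26)**2 = ((-5 + (8 - 4)*(1/5)) + 26)**2 = ((-5 + 4*(1/5)) + 26)**2 = ((-5 + 4/5) + 26)**2 = (-21/5 + 26)**2 = (109/5)**2 = 11881/25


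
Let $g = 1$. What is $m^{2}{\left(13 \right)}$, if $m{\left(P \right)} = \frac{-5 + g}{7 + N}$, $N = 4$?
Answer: $\frac{16}{121} \approx 0.13223$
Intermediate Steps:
$m{\left(P \right)} = - \frac{4}{11}$ ($m{\left(P \right)} = \frac{-5 + 1}{7 + 4} = - \frac{4}{11}$)
$m^{2}{\left(13 \right)} = \left(- \frac{4}{11}\right)^{2} = \frac{16}{121}$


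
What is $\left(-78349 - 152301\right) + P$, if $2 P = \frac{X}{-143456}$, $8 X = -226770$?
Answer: $- \frac{264704897815}{1147648} \approx -2.3065 \cdot 10^{5}$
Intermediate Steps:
$X = - \frac{113385}{4}$ ($X = \frac{1}{8} \left(-226770\right) = - \frac{113385}{4} \approx -28346.0$)
$P = \frac{113385}{1147648}$ ($P = \frac{\left(- \frac{113385}{4}\right) \frac{1}{-143456}}{2} = \frac{\left(- \frac{113385}{4}\right) \left(- \frac{1}{143456}\right)}{2} = \frac{1}{2} \cdot \frac{113385}{573824} = \frac{113385}{1147648} \approx 0.098798$)
$\left(-78349 - 152301\right) + P = \left(-78349 - 152301\right) + \frac{113385}{1147648} = -230650 + \frac{113385}{1147648} = - \frac{264704897815}{1147648}$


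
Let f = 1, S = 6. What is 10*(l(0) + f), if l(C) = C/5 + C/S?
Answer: 10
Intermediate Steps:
l(C) = 11*C/30 (l(C) = C/5 + C/6 = 11*C/30)
10*(l(0) + f) = 10*((11/30)*0 + 1) = 10*(0 + 1) = 10*1 = 10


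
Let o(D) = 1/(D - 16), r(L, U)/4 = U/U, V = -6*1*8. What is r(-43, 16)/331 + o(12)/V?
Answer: 1099/63552 ≈ 0.017293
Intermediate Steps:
V = -48 (V = -6*8 = -48)
r(L, U) = 4 (r(L, U) = 4*(U/U) = 4*1 = 4)
o(D) = 1/(-16 + D)
r(-43, 16)/331 + o(12)/V = 4/331 + 1/((-16 + 12)*(-48)) = 4*(1/331) - 1/48/(-4) = 4/331 - 1/4*(-1/48) = 4/331 + 1/192 = 1099/63552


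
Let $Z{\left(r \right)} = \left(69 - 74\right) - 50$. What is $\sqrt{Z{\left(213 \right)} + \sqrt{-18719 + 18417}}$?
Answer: $\sqrt{-55 + i \sqrt{302}} \approx 1.1576 + 7.506 i$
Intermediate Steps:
$Z{\left(r \right)} = -55$ ($Z{\left(r \right)} = -5 - 50 = -55$)
$\sqrt{Z{\left(213 \right)} + \sqrt{-18719 + 18417}} = \sqrt{-55 + \sqrt{-18719 + 18417}} = \sqrt{-55 + \sqrt{-302}} = \sqrt{-55 + i \sqrt{302}}$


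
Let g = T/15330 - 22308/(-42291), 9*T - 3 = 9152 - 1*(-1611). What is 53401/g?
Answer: 2472927951645/28040791 ≈ 88190.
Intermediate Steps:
T = 10766/9 (T = 1/3 + (9152 - 1*(-1611))/9 = 1/3 + (9152 + 1611)/9 = 1/3 + (1/9)*10763 = 1/3 + 10763/9 = 10766/9 ≈ 1196.2)
g = 28040791/46308645 (g = (10766/9)/15330 - 22308/(-42291) = (10766/9)*(1/15330) - 22308*(-1/42291) = 769/9855 + 7436/14097 = 28040791/46308645 ≈ 0.60552)
53401/g = 53401/(28040791/46308645) = 53401*(46308645/28040791) = 2472927951645/28040791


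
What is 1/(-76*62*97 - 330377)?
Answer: -1/787441 ≈ -1.2699e-6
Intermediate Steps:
1/(-76*62*97 - 330377) = 1/(-4712*97 - 330377) = 1/(-457064 - 330377) = 1/(-787441) = -1/787441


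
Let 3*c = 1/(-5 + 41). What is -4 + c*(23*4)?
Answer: -85/27 ≈ -3.1481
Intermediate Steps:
c = 1/108 (c = 1/(3*(-5 + 41)) = (⅓)/36 = (⅓)*(1/36) = 1/108 ≈ 0.0092593)
-4 + c*(23*4) = -4 + (23*4)/108 = -4 + (1/108)*92 = -4 + 23/27 = -85/27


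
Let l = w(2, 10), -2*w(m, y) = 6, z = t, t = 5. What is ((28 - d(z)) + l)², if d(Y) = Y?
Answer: 400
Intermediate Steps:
z = 5
w(m, y) = -3 (w(m, y) = -½*6 = -3)
l = -3
((28 - d(z)) + l)² = ((28 - 1*5) - 3)² = ((28 - 5) - 3)² = (23 - 3)² = 20² = 400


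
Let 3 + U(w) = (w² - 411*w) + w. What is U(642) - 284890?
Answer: -135949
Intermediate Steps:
U(w) = -3 + w² - 410*w (U(w) = -3 + ((w² - 411*w) + w) = -3 + (w² - 410*w) = -3 + w² - 410*w)
U(642) - 284890 = (-3 + 642² - 410*642) - 284890 = (-3 + 412164 - 263220) - 284890 = 148941 - 284890 = -135949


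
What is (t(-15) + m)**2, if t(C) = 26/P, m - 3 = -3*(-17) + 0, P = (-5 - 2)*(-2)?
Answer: 152881/49 ≈ 3120.0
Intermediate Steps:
P = 14 (P = -7*(-2) = 14)
m = 54 (m = 3 + (-3*(-17) + 0) = 3 + (51 + 0) = 3 + 51 = 54)
t(C) = 13/7 (t(C) = 26/14 = 26*(1/14) = 13/7)
(t(-15) + m)**2 = (13/7 + 54)**2 = (391/7)**2 = 152881/49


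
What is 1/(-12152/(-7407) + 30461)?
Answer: 7407/225636779 ≈ 3.2827e-5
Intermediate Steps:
1/(-12152/(-7407) + 30461) = 1/(-12152*(-1/7407) + 30461) = 1/(12152/7407 + 30461) = 1/(225636779/7407) = 7407/225636779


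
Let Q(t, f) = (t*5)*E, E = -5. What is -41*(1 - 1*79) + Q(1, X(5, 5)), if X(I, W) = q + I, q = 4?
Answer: 3173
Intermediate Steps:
X(I, W) = 4 + I
Q(t, f) = -25*t (Q(t, f) = (t*5)*(-5) = (5*t)*(-5) = -25*t)
-41*(1 - 1*79) + Q(1, X(5, 5)) = -41*(1 - 1*79) - 25*1 = -41*(1 - 79) - 25 = -41*(-78) - 25 = 3198 - 25 = 3173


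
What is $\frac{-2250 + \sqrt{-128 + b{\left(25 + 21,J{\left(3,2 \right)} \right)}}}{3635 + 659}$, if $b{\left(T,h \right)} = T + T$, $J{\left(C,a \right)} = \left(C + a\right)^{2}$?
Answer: $- \frac{1125}{2147} + \frac{3 i}{2147} \approx -0.52399 + 0.0013973 i$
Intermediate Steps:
$b{\left(T,h \right)} = 2 T$
$\frac{-2250 + \sqrt{-128 + b{\left(25 + 21,J{\left(3,2 \right)} \right)}}}{3635 + 659} = \frac{-2250 + \sqrt{-128 + 2 \left(25 + 21\right)}}{3635 + 659} = \frac{-2250 + \sqrt{-128 + 2 \cdot 46}}{4294} = \left(-2250 + \sqrt{-128 + 92}\right) \frac{1}{4294} = \left(-2250 + \sqrt{-36}\right) \frac{1}{4294} = \left(-2250 + 6 i\right) \frac{1}{4294} = - \frac{1125}{2147} + \frac{3 i}{2147}$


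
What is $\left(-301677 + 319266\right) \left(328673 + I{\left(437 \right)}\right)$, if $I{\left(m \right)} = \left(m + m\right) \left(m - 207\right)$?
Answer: $9316770177$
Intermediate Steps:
$I{\left(m \right)} = 2 m \left(-207 + m\right)$
$\left(-301677 + 319266\right) \left(328673 + I{\left(437 \right)}\right) = \left(-301677 + 319266\right) \left(328673 + 2 \cdot 437 \left(-207 + 437\right)\right) = 17589 \left(328673 + 2 \cdot 437 \cdot 230\right) = 17589 \left(328673 + 201020\right) = 17589 \cdot 529693 = 9316770177$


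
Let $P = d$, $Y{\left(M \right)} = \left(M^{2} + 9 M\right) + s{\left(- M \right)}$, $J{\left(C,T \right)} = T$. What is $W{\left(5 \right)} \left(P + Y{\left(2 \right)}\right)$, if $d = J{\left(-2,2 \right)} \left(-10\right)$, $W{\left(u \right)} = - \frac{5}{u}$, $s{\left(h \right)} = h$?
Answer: $0$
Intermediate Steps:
$Y{\left(M \right)} = M^{2} + 8 M$ ($Y{\left(M \right)} = \left(M^{2} + 9 M\right) - M = M^{2} + 8 M$)
$d = -20$ ($d = 2 \left(-10\right) = -20$)
$P = -20$
$W{\left(5 \right)} \left(P + Y{\left(2 \right)}\right) = - \frac{5}{5} \left(-20 + 2 \left(8 + 2\right)\right) = \left(-5\right) \frac{1}{5} \left(-20 + 2 \cdot 10\right) = - (-20 + 20) = \left(-1\right) 0 = 0$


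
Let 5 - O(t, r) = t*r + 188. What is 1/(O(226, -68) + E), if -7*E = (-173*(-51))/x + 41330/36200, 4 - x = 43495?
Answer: 367353980/5578220916619 ≈ 6.5855e-5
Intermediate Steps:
x = -43491 (x = 4 - 1*43495 = 4 - 43495 = -43491)
O(t, r) = -183 - r*t (O(t, r) = 5 - (t*r + 188) = 5 - (r*t + 188) = 5 - (188 + r*t) = 5 + (-188 - r*t) = -183 - r*t)
E = -49269681/367353980 (E = -(-173*(-51)/(-43491) + 41330/36200)/7 = -(8823*(-1/43491) + 41330*(1/36200))/7 = -(-2941/14497 + 4133/3620)/7 = -⅐*49269681/52479140 = -49269681/367353980 ≈ -0.13412)
1/(O(226, -68) + E) = 1/((-183 - 1*(-68)*226) - 49269681/367353980) = 1/((-183 + 15368) - 49269681/367353980) = 1/(15185 - 49269681/367353980) = 1/(5578220916619/367353980) = 367353980/5578220916619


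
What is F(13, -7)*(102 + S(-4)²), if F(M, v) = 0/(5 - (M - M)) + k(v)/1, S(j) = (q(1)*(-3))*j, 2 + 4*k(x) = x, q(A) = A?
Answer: -1107/2 ≈ -553.50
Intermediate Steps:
k(x) = -½ + x/4
S(j) = -3*j (S(j) = (1*(-3))*j = -3*j)
F(M, v) = -½ + v/4 (F(M, v) = 0/(5 - (M - M)) + (-½ + v/4)/1 = 0/(5 - 1*0) + (-½ + v/4)*1 = 0/(5 + 0) + (-½ + v/4) = 0/5 + (-½ + v/4) = 0*(⅕) + (-½ + v/4) = 0 + (-½ + v/4) = -½ + v/4)
F(13, -7)*(102 + S(-4)²) = (-½ + (¼)*(-7))*(102 + (-3*(-4))²) = (-½ - 7/4)*(102 + 12²) = -9*(102 + 144)/4 = -9/4*246 = -1107/2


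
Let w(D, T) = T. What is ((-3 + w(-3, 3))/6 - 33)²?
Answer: 1089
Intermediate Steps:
((-3 + w(-3, 3))/6 - 33)² = ((-3 + 3)/6 - 33)² = (0*(⅙) - 33)² = (0 - 33)² = (-33)² = 1089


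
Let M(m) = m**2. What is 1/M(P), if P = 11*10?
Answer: 1/12100 ≈ 8.2645e-5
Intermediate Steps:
P = 110
1/M(P) = 1/(110**2) = 1/12100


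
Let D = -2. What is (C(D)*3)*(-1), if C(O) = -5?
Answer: 15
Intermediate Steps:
(C(D)*3)*(-1) = -5*3*(-1) = -15*(-1) = 15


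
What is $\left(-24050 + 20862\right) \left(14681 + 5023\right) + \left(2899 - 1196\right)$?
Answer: $-62814649$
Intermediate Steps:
$\left(-24050 + 20862\right) \left(14681 + 5023\right) + \left(2899 - 1196\right) = \left(-3188\right) 19704 + \left(2899 - 1196\right) = -62816352 + 1703 = -62814649$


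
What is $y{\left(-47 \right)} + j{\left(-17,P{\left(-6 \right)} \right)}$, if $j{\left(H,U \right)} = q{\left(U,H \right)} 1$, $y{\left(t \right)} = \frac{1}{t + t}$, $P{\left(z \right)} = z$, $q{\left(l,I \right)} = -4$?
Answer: $- \frac{377}{94} \approx -4.0106$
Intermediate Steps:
$y{\left(t \right)} = \frac{1}{2 t}$
$j{\left(H,U \right)} = -4$ ($j{\left(H,U \right)} = \left(-4\right) 1 = -4$)
$y{\left(-47 \right)} + j{\left(-17,P{\left(-6 \right)} \right)} = \frac{1}{2 \left(-47\right)} - 4 = \frac{1}{2} \left(- \frac{1}{47}\right) - 4 = - \frac{1}{94} - 4 = - \frac{377}{94}$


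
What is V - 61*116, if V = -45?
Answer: -7121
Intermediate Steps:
V - 61*116 = -45 - 61*116 = -45 - 7076 = -7121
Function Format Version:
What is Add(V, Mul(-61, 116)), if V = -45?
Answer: -7121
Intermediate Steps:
Add(V, Mul(-61, 116)) = Add(-45, Mul(-61, 116)) = Add(-45, -7076) = -7121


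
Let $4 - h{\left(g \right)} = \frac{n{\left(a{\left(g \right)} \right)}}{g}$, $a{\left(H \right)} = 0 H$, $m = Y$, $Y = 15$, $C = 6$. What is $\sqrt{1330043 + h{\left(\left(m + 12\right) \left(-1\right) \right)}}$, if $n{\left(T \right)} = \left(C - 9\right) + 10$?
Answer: $\frac{2 \sqrt{26933457}}{9} \approx 1153.3$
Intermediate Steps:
$m = 15$
$a{\left(H \right)} = 0$
$n{\left(T \right)} = 7$ ($n{\left(T \right)} = \left(6 - 9\right) + 10 = -3 + 10 = 7$)
$h{\left(g \right)} = 4 - \frac{7}{g}$
$\sqrt{1330043 + h{\left(\left(m + 12\right) \left(-1\right) \right)}} = \sqrt{1330043 + \left(4 - \frac{7}{\left(15 + 12\right) \left(-1\right)}\right)} = \sqrt{1330043 + \left(4 - \frac{7}{27 \left(-1\right)}\right)} = \sqrt{1330043 + \left(4 - \frac{7}{-27}\right)} = \sqrt{1330043 + \left(4 - - \frac{7}{27}\right)} = \sqrt{1330043 + \left(4 + \frac{7}{27}\right)} = \sqrt{1330043 + \frac{115}{27}} = \sqrt{\frac{35911276}{27}} = \frac{2 \sqrt{26933457}}{9}$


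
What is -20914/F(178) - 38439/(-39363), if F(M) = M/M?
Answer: -274399781/13121 ≈ -20913.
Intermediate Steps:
F(M) = 1
-20914/F(178) - 38439/(-39363) = -20914/1 - 38439/(-39363) = -20914*1 - 38439*(-1/39363) = -20914 + 12813/13121 = -274399781/13121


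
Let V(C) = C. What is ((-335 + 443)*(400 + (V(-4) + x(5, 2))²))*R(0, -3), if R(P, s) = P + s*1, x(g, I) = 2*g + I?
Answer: -150336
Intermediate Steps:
x(g, I) = I + 2*g
R(P, s) = P + s
((-335 + 443)*(400 + (V(-4) + x(5, 2))²))*R(0, -3) = ((-335 + 443)*(400 + (-4 + (2 + 2*5))²))*(0 - 3) = (108*(400 + (-4 + (2 + 10))²))*(-3) = (108*(400 + (-4 + 12)²))*(-3) = (108*(400 + 8²))*(-3) = (108*(400 + 64))*(-3) = (108*464)*(-3) = 50112*(-3) = -150336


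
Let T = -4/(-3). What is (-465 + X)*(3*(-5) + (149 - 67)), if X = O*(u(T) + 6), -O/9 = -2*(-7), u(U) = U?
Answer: -93063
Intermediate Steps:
T = 4/3 (T = -4*(-1/3) = 4/3 ≈ 1.3333)
O = -126 (O = -(-18)*(-7) = -9*14 = -126)
X = -924 (X = -126*(4/3 + 6) = -126*22/3 = -924)
(-465 + X)*(3*(-5) + (149 - 67)) = (-465 - 924)*(3*(-5) + (149 - 67)) = -1389*(-15 + 82) = -1389*67 = -93063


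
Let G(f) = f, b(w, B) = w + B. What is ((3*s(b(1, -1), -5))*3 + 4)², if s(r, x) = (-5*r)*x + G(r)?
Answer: 16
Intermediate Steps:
b(w, B) = B + w
s(r, x) = r - 5*r*x (s(r, x) = (-5*r)*x + r = -5*r*x + r = r - 5*r*x)
((3*s(b(1, -1), -5))*3 + 4)² = ((3*((-1 + 1)*(1 - 5*(-5))))*3 + 4)² = ((3*(0*(1 + 25)))*3 + 4)² = ((3*(0*26))*3 + 4)² = ((3*0)*3 + 4)² = (0*3 + 4)² = (0 + 4)² = 4² = 16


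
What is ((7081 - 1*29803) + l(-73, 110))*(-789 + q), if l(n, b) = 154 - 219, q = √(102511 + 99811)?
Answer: 17978943 - 22787*√202322 ≈ 7.7293e+6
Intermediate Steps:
q = √202322 ≈ 449.80
l(n, b) = -65
((7081 - 1*29803) + l(-73, 110))*(-789 + q) = ((7081 - 1*29803) - 65)*(-789 + √202322) = ((7081 - 29803) - 65)*(-789 + √202322) = (-22722 - 65)*(-789 + √202322) = -22787*(-789 + √202322) = 17978943 - 22787*√202322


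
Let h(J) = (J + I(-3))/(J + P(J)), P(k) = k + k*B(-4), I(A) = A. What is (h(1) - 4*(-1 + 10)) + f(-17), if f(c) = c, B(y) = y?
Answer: -52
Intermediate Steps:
P(k) = -3*k (P(k) = k + k*(-4) = k - 4*k = -3*k)
h(J) = -(-3 + J)/(2*J) (h(J) = (J - 3)/(J - 3*J) = (-3 + J)/((-2*J)) = (-3 + J)*(-1/(2*J)) = -(-3 + J)/(2*J))
(h(1) - 4*(-1 + 10)) + f(-17) = ((½)*(3 - 1*1)/1 - 4*(-1 + 10)) - 17 = ((½)*1*(3 - 1) - 4*9) - 17 = ((½)*1*2 - 36) - 17 = (1 - 36) - 17 = -35 - 17 = -52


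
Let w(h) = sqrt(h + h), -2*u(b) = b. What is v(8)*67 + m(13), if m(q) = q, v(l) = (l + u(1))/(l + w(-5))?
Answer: 2491/37 - 1005*I*sqrt(10)/148 ≈ 67.324 - 21.474*I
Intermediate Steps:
u(b) = -b/2
w(h) = sqrt(2)*sqrt(h) (w(h) = sqrt(2*h) = sqrt(2)*sqrt(h))
v(l) = (-1/2 + l)/(l + I*sqrt(10)) (v(l) = (l - 1/2*1)/(l + sqrt(2)*sqrt(-5)) = (l - 1/2)/(l + sqrt(2)*(I*sqrt(5))) = (-1/2 + l)/(l + I*sqrt(10)))
v(8)*67 + m(13) = ((-1/2 + 8)/(8 + I*sqrt(10)))*67 + 13 = ((15/2)/(8 + I*sqrt(10)))*67 + 13 = (15/(2*(8 + I*sqrt(10))))*67 + 13 = 1005/(2*(8 + I*sqrt(10))) + 13 = 13 + 1005/(2*(8 + I*sqrt(10)))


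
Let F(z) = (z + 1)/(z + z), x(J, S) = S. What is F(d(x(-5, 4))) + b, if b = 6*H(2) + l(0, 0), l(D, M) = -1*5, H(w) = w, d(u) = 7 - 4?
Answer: 23/3 ≈ 7.6667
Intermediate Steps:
d(u) = 3
F(z) = (1 + z)/(2*z) (F(z) = (1 + z)/((2*z)) = (1 + z)*(1/(2*z)) = (1 + z)/(2*z))
l(D, M) = -5
b = 7 (b = 6*2 - 5 = 12 - 5 = 7)
F(d(x(-5, 4))) + b = (1/2)*(1 + 3)/3 + 7 = (1/2)*(1/3)*4 + 7 = 2/3 + 7 = 23/3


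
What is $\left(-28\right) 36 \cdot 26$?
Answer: $-26208$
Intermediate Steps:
$\left(-28\right) 36 \cdot 26 = \left(-1008\right) 26 = -26208$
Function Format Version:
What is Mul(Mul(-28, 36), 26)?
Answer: -26208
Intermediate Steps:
Mul(Mul(-28, 36), 26) = Mul(-1008, 26) = -26208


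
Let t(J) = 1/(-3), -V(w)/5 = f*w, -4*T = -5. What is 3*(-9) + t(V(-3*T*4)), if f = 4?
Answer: -82/3 ≈ -27.333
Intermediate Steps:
T = 5/4 (T = -¼*(-5) = 5/4 ≈ 1.2500)
V(w) = -20*w
t(J) = -⅓
3*(-9) + t(V(-3*T*4)) = 3*(-9) - ⅓ = -27 - ⅓ = -82/3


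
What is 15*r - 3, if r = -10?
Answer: -153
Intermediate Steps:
15*r - 3 = 15*(-10) - 3 = -150 - 3 = -153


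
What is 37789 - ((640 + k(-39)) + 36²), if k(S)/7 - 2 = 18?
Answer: 35713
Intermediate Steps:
k(S) = 140 (k(S) = 14 + 7*18 = 14 + 126 = 140)
37789 - ((640 + k(-39)) + 36²) = 37789 - ((640 + 140) + 36²) = 37789 - (780 + 1296) = 37789 - 1*2076 = 37789 - 2076 = 35713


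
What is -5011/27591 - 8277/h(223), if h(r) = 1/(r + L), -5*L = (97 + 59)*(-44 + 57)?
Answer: 208502430436/137955 ≈ 1.5114e+6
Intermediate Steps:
L = -2028/5 (L = -(97 + 59)*(-44 + 57)/5 = -156*13/5 = -⅕*2028 = -2028/5 ≈ -405.60)
h(r) = 1/(-2028/5 + r) (h(r) = 1/(r - 2028/5) = 1/(-2028/5 + r))
-5011/27591 - 8277/h(223) = -5011/27591 - 8277/(5/(-2028 + 5*223)) = -5011*1/27591 - 8277/(5/(-2028 + 1115)) = -5011/27591 - 8277/(5/(-913)) = -5011/27591 - 8277/(5*(-1/913)) = -5011/27591 - 8277/(-5/913) = -5011/27591 - 8277*(-913/5) = -5011/27591 + 7556901/5 = 208502430436/137955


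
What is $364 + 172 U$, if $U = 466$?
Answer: $80516$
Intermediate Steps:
$364 + 172 U = 364 + 172 \cdot 466 = 364 + 80152 = 80516$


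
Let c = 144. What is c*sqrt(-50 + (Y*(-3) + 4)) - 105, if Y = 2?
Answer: -105 + 288*I*sqrt(13) ≈ -105.0 + 1038.4*I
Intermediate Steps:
c*sqrt(-50 + (Y*(-3) + 4)) - 105 = 144*sqrt(-50 + (2*(-3) + 4)) - 105 = 144*sqrt(-50 + (-6 + 4)) - 105 = 144*sqrt(-50 - 2) - 105 = 144*sqrt(-52) - 105 = 144*(2*I*sqrt(13)) - 105 = 288*I*sqrt(13) - 105 = -105 + 288*I*sqrt(13)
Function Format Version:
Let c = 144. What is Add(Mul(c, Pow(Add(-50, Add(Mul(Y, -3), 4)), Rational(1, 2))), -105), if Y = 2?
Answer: Add(-105, Mul(288, I, Pow(13, Rational(1, 2)))) ≈ Add(-105.00, Mul(1038.4, I))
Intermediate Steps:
Add(Mul(c, Pow(Add(-50, Add(Mul(Y, -3), 4)), Rational(1, 2))), -105) = Add(Mul(144, Pow(Add(-50, Add(Mul(2, -3), 4)), Rational(1, 2))), -105) = Add(Mul(144, Pow(Add(-50, Add(-6, 4)), Rational(1, 2))), -105) = Add(Mul(144, Pow(Add(-50, -2), Rational(1, 2))), -105) = Add(Mul(144, Pow(-52, Rational(1, 2))), -105) = Add(Mul(144, Mul(2, I, Pow(13, Rational(1, 2)))), -105) = Add(Mul(288, I, Pow(13, Rational(1, 2))), -105) = Add(-105, Mul(288, I, Pow(13, Rational(1, 2))))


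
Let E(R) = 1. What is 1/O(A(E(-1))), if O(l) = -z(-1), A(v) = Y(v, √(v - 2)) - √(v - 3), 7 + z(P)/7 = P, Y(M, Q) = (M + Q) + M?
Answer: 1/56 ≈ 0.017857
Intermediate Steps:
Y(M, Q) = Q + 2*M
z(P) = -49 + 7*P
A(v) = √(-2 + v) - √(-3 + v) + 2*v (A(v) = (√(v - 2) + 2*v) - √(v - 3) = (√(-2 + v) + 2*v) - √(-3 + v) = √(-2 + v) - √(-3 + v) + 2*v)
O(l) = 56 (O(l) = -(-49 + 7*(-1)) = -(-49 - 7) = -1*(-56) = 56)
1/O(A(E(-1))) = 1/56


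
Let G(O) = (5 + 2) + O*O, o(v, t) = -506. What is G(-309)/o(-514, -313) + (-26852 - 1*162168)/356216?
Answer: -4263749691/22530662 ≈ -189.24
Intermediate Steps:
G(O) = 7 + O²
G(-309)/o(-514, -313) + (-26852 - 1*162168)/356216 = (7 + (-309)²)/(-506) + (-26852 - 1*162168)/356216 = (7 + 95481)*(-1/506) + (-26852 - 162168)*(1/356216) = 95488*(-1/506) - 189020*1/356216 = -47744/253 - 47255/89054 = -4263749691/22530662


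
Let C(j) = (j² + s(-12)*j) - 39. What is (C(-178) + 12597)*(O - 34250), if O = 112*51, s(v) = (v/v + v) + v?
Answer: -1379412768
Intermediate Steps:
s(v) = 1 + 2*v (s(v) = (1 + v) + v = 1 + 2*v)
O = 5712
C(j) = -39 + j² - 23*j (C(j) = (j² + (1 + 2*(-12))*j) - 39 = (j² + (1 - 24)*j) - 39 = (j² - 23*j) - 39 = -39 + j² - 23*j)
(C(-178) + 12597)*(O - 34250) = ((-39 + (-178)² - 23*(-178)) + 12597)*(5712 - 34250) = ((-39 + 31684 + 4094) + 12597)*(-28538) = (35739 + 12597)*(-28538) = 48336*(-28538) = -1379412768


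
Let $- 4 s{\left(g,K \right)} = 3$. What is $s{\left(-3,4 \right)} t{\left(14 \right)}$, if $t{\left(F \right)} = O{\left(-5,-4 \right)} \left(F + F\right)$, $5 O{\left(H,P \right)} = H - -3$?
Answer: $\frac{42}{5} \approx 8.4$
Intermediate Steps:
$s{\left(g,K \right)} = - \frac{3}{4}$ ($s{\left(g,K \right)} = \left(- \frac{1}{4}\right) 3 = - \frac{3}{4}$)
$O{\left(H,P \right)} = \frac{3}{5} + \frac{H}{5}$ ($O{\left(H,P \right)} = \frac{H - -3}{5} = \frac{H + 3}{5} = \frac{3 + H}{5} = \frac{3}{5} + \frac{H}{5}$)
$t{\left(F \right)} = - \frac{4 F}{5}$ ($t{\left(F \right)} = \left(\frac{3}{5} + \frac{1}{5} \left(-5\right)\right) \left(F + F\right) = \left(\frac{3}{5} - 1\right) 2 F = - \frac{2 \cdot 2 F}{5} = - \frac{4 F}{5}$)
$s{\left(-3,4 \right)} t{\left(14 \right)} = - \frac{3 \left(\left(- \frac{4}{5}\right) 14\right)}{4} = \left(- \frac{3}{4}\right) \left(- \frac{56}{5}\right) = \frac{42}{5}$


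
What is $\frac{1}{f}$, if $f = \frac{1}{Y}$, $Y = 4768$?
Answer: $4768$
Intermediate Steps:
$f = \frac{1}{4768} \approx 0.00020973$
$\frac{1}{f} = \frac{1}{\frac{1}{4768}} = 4768$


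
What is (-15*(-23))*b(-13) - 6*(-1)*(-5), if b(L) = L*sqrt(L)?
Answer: -30 - 4485*I*sqrt(13) ≈ -30.0 - 16171.0*I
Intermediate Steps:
b(L) = L**(3/2)
(-15*(-23))*b(-13) - 6*(-1)*(-5) = (-15*(-23))*(-13)**(3/2) - 6*(-1)*(-5) = 345*(-13*I*sqrt(13)) + 6*(-5) = -4485*I*sqrt(13) - 30 = -30 - 4485*I*sqrt(13)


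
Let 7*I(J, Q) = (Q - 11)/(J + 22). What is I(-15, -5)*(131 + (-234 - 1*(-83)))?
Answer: 320/49 ≈ 6.5306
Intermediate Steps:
I(J, Q) = (-11 + Q)/(7*(22 + J)) (I(J, Q) = ((Q - 11)/(J + 22))/7 = ((-11 + Q)/(22 + J))/7 = (-11 + Q)/(7*(22 + J)))
I(-15, -5)*(131 + (-234 - 1*(-83))) = ((-11 - 5)/(7*(22 - 15)))*(131 + (-234 - 1*(-83))) = ((1/7)*(-16)/7)*(131 + (-234 + 83)) = ((1/7)*(1/7)*(-16))*(131 - 151) = -16/49*(-20) = 320/49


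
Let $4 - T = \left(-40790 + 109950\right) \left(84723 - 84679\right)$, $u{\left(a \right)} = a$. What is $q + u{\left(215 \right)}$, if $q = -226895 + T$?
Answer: $-3269716$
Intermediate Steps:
$T = -3043036$ ($T = 4 - \left(-40790 + 109950\right) \left(84723 - 84679\right) = 4 - 69160 \cdot 44 = 4 - 3043040 = -3043036$)
$q = -3269931$ ($q = -226895 - 3043036 = -3269931$)
$q + u{\left(215 \right)} = -3269931 + 215 = -3269716$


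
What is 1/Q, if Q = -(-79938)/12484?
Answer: 6242/39969 ≈ 0.15617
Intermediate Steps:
Q = 39969/6242 (Q = -(-79938)/12484 = -1*(-39969/6242) = 39969/6242 ≈ 6.4032)
1/Q = 1/(39969/6242) = 6242/39969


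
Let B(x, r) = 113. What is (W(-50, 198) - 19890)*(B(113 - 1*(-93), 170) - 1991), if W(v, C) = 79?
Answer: 37205058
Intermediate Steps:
(W(-50, 198) - 19890)*(B(113 - 1*(-93), 170) - 1991) = (79 - 19890)*(113 - 1991) = -19811*(-1878) = 37205058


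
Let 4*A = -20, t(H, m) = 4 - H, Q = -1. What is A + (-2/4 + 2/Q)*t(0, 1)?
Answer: -15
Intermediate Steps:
A = -5 (A = (¼)*(-20) = -5)
A + (-2/4 + 2/Q)*t(0, 1) = -5 + (-2/4 + 2/(-1))*(4 - 1*0) = -5 + (-2*¼ + 2*(-1))*(4 + 0) = -5 + (-½ - 2)*4 = -5 - 5/2*4 = -5 - 10 = -15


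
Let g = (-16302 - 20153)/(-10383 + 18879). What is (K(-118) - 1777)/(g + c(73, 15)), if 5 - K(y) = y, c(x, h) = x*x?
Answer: -14052384/45238729 ≈ -0.31063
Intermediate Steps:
c(x, h) = x**2
K(y) = 5 - y
g = -36455/8496 ≈ -4.2908
(K(-118) - 1777)/(g + c(73, 15)) = ((5 - 1*(-118)) - 1777)/(-36455/8496 + 73**2) = ((5 + 118) - 1777)/(-36455/8496 + 5329) = (123 - 1777)/(45238729/8496) = -1654*8496/45238729 = -14052384/45238729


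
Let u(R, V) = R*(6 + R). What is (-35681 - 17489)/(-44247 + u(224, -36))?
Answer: -53170/7273 ≈ -7.3106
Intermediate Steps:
(-35681 - 17489)/(-44247 + u(224, -36)) = (-35681 - 17489)/(-44247 + 224*(6 + 224)) = -53170/(-44247 + 224*230) = -53170/(-44247 + 51520) = -53170/7273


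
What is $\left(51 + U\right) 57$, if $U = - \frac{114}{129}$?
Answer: $\frac{122835}{43} \approx 2856.6$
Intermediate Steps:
$U = - \frac{38}{43}$ ($U = \left(-114\right) \frac{1}{129} = - \frac{38}{43} \approx -0.88372$)
$\left(51 + U\right) 57 = \left(51 - \frac{38}{43}\right) 57 = \frac{2155}{43} \cdot 57 = \frac{122835}{43}$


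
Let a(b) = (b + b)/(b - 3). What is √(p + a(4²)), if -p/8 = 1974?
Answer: 4*I*√166777/13 ≈ 125.66*I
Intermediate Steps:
a(b) = 2*b/(-3 + b) (a(b) = (2*b)/(-3 + b) = 2*b/(-3 + b))
p = -15792 (p = -8*1974 = -15792)
√(p + a(4²)) = √(-15792 + 2*4²/(-3 + 4²)) = √(-15792 + 2*16/(-3 + 16)) = √(-15792 + 2*16/13) = √(-15792 + 2*16*(1/13)) = √(-15792 + 32/13) = √(-205264/13) = 4*I*√166777/13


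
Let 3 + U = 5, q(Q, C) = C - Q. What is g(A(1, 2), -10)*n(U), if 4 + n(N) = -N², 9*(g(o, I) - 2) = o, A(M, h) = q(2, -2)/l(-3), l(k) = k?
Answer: -464/27 ≈ -17.185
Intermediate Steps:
U = 2 (U = -3 + 5 = 2)
A(M, h) = 4/3 (A(M, h) = (-2 - 1*2)/(-3) = (-2 - 2)*(-⅓) = -4*(-⅓) = 4/3)
g(o, I) = 2 + o/9
n(N) = -4 - N²
g(A(1, 2), -10)*n(U) = (2 + (⅑)*(4/3))*(-4 - 1*2²) = (2 + 4/27)*(-4 - 1*4) = 58*(-4 - 4)/27 = (58/27)*(-8) = -464/27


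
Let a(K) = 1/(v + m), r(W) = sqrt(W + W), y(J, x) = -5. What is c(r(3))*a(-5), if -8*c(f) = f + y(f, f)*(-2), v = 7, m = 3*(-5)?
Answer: 5/32 + sqrt(6)/64 ≈ 0.19452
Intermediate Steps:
m = -15
r(W) = sqrt(2)*sqrt(W) (r(W) = sqrt(2*W) = sqrt(2)*sqrt(W))
a(K) = -1/8 (a(K) = 1/(7 - 15) = 1/(-8) = -1/8)
c(f) = -5/4 - f/8 (c(f) = -(f - 5*(-2))/8 = -(f + 10)/8 = -(10 + f)/8 = -5/4 - f/8)
c(r(3))*a(-5) = (-5/4 - sqrt(2)*sqrt(3)/8)*(-1/8) = (-5/4 - sqrt(6)/8)*(-1/8) = 5/32 + sqrt(6)/64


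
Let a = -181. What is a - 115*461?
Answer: -53196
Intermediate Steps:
a - 115*461 = -181 - 115*461 = -181 - 53015 = -53196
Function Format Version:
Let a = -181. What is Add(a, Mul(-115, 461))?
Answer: -53196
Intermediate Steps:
Add(a, Mul(-115, 461)) = Add(-181, Mul(-115, 461)) = Add(-181, -53015) = -53196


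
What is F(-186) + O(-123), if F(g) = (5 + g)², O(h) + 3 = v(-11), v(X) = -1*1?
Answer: 32757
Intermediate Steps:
v(X) = -1
O(h) = -4 (O(h) = -3 - 1 = -4)
F(-186) + O(-123) = (5 - 186)² - 4 = (-181)² - 4 = 32761 - 4 = 32757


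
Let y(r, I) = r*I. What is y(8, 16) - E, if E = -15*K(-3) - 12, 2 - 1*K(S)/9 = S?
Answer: 815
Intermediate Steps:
y(r, I) = I*r
K(S) = 18 - 9*S
E = -687 (E = -15*(18 - 9*(-3)) - 12 = -15*(18 + 27) - 12 = -15*45 - 12 = -675 - 12 = -687)
y(8, 16) - E = 16*8 - 1*(-687) = 128 + 687 = 815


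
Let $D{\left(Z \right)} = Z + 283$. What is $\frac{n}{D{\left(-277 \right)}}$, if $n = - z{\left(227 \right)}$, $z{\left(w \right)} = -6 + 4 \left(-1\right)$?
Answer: $\frac{5}{3} \approx 1.6667$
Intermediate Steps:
$z{\left(w \right)} = -10$ ($z{\left(w \right)} = -6 - 4 = -10$)
$n = 10$ ($n = \left(-1\right) \left(-10\right) = 10$)
$D{\left(Z \right)} = 283 + Z$
$\frac{n}{D{\left(-277 \right)}} = \frac{10}{283 - 277} = \frac{10}{6} = 10 \cdot \frac{1}{6} = \frac{5}{3}$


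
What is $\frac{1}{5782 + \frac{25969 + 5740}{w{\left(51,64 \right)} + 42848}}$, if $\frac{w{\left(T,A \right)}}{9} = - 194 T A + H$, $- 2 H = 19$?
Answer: $\frac{11312363}{65408019448} \approx 0.00017295$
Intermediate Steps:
$H = - \frac{19}{2}$ ($H = \left(- \frac{1}{2}\right) 19 = - \frac{19}{2} \approx -9.5$)
$w{\left(T,A \right)} = - \frac{171}{2} - 1746 A T$ ($w{\left(T,A \right)} = 9 \left(- 194 T A - \frac{19}{2}\right) = 9 \left(- 194 A T - \frac{19}{2}\right) = 9 \left(- \frac{19}{2} - 194 A T\right) = - \frac{171}{2} - 1746 A T$)
$\frac{1}{5782 + \frac{25969 + 5740}{w{\left(51,64 \right)} + 42848}} = \frac{1}{5782 + \frac{25969 + 5740}{\left(- \frac{171}{2} - 111744 \cdot 51\right) + 42848}} = \frac{1}{5782 + \frac{31709}{\left(- \frac{171}{2} - 5698944\right) + 42848}} = \frac{1}{5782 + \frac{31709}{- \frac{11398059}{2} + 42848}} = \frac{1}{5782 + \frac{31709}{- \frac{11312363}{2}}} = \frac{1}{5782 + 31709 \left(- \frac{2}{11312363}\right)} = \frac{1}{5782 - \frac{63418}{11312363}} = \frac{1}{\frac{65408019448}{11312363}} = \frac{11312363}{65408019448}$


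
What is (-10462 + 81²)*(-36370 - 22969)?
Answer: 231481439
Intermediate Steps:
(-10462 + 81²)*(-36370 - 22969) = (-10462 + 6561)*(-59339) = -3901*(-59339) = 231481439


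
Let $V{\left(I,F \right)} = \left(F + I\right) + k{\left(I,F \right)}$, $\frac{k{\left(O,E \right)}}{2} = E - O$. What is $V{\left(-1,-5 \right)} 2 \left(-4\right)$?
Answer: $112$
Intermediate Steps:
$k{\left(O,E \right)} = - 2 O + 2 E$ ($k{\left(O,E \right)} = 2 \left(E - O\right) = - 2 O + 2 E$)
$V{\left(I,F \right)} = - I + 3 F$ ($V{\left(I,F \right)} = \left(F + I\right) + \left(- 2 I + 2 F\right) = - I + 3 F$)
$V{\left(-1,-5 \right)} 2 \left(-4\right) = \left(\left(-1\right) \left(-1\right) + 3 \left(-5\right)\right) 2 \left(-4\right) = \left(1 - 15\right) 2 \left(-4\right) = \left(-14\right) 2 \left(-4\right) = \left(-28\right) \left(-4\right) = 112$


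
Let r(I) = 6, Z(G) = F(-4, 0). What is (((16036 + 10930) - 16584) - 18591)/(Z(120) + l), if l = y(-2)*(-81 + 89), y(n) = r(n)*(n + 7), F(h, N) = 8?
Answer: -8209/248 ≈ -33.101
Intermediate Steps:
Z(G) = 8
y(n) = 42 + 6*n (y(n) = 6*(n + 7) = 6*(7 + n) = 42 + 6*n)
l = 240 (l = (42 + 6*(-2))*(-81 + 89) = (42 - 12)*8 = 30*8 = 240)
(((16036 + 10930) - 16584) - 18591)/(Z(120) + l) = (((16036 + 10930) - 16584) - 18591)/(8 + 240) = ((26966 - 16584) - 18591)/248 = (10382 - 18591)*(1/248) = -8209*1/248 = -8209/248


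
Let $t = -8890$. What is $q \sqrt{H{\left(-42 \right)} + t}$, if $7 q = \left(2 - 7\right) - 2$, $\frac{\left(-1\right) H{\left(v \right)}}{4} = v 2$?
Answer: $- i \sqrt{8554} \approx - 92.488 i$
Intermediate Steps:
$H{\left(v \right)} = - 8 v$ ($H{\left(v \right)} = - 4 v 2 = - 4 \cdot 2 v = - 8 v$)
$q = -1$ ($q = \frac{\left(2 - 7\right) - 2}{7} = \frac{-5 - 2}{7} = \frac{1}{7} \left(-7\right) = -1$)
$q \sqrt{H{\left(-42 \right)} + t} = - \sqrt{\left(-8\right) \left(-42\right) - 8890} = - \sqrt{336 - 8890} = - \sqrt{-8554} = - i \sqrt{8554}$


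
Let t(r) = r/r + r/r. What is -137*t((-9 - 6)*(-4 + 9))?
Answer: -274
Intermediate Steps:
t(r) = 2 (t(r) = 1 + 1 = 2)
-137*t((-9 - 6)*(-4 + 9)) = -137*2 = -274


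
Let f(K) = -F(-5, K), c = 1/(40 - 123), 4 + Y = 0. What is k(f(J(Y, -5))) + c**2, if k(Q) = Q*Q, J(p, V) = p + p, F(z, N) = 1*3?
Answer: 62002/6889 ≈ 9.0002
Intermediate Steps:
F(z, N) = 3
Y = -4 (Y = -4 + 0 = -4)
c = -1/83 (c = 1/(-83) = -1/83 ≈ -0.012048)
J(p, V) = 2*p
f(K) = -3 (f(K) = -1*3 = -3)
k(Q) = Q**2
k(f(J(Y, -5))) + c**2 = (-3)**2 + (-1/83)**2 = 9 + 1/6889 = 62002/6889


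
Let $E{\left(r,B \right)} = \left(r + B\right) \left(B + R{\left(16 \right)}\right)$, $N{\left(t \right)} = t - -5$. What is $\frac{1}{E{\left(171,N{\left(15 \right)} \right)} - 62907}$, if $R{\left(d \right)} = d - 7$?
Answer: $- \frac{1}{57368} \approx -1.7431 \cdot 10^{-5}$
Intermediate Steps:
$N{\left(t \right)} = 5 + t$ ($N{\left(t \right)} = t + 5 = 5 + t$)
$R{\left(d \right)} = -7 + d$ ($R{\left(d \right)} = d - 7 = -7 + d$)
$E{\left(r,B \right)} = \left(9 + B\right) \left(B + r\right)$ ($E{\left(r,B \right)} = \left(r + B\right) \left(B + \left(-7 + 16\right)\right) = \left(B + r\right) \left(B + 9\right) = \left(B + r\right) \left(9 + B\right) = \left(9 + B\right) \left(B + r\right)$)
$\frac{1}{E{\left(171,N{\left(15 \right)} \right)} - 62907} = \frac{1}{\left(\left(5 + 15\right)^{2} + 9 \left(5 + 15\right) + 9 \cdot 171 + \left(5 + 15\right) 171\right) - 62907} = \frac{1}{\left(20^{2} + 9 \cdot 20 + 1539 + 20 \cdot 171\right) - 62907} = \frac{1}{\left(400 + 180 + 1539 + 3420\right) - 62907} = \frac{1}{5539 - 62907} = \frac{1}{-57368} = - \frac{1}{57368}$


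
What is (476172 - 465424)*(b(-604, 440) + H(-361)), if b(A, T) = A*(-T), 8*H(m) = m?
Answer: 5711806953/2 ≈ 2.8559e+9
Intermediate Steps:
H(m) = m/8
b(A, T) = -A*T
(476172 - 465424)*(b(-604, 440) + H(-361)) = (476172 - 465424)*(-1*(-604)*440 + (⅛)*(-361)) = 10748*(265760 - 361/8) = 10748*(2125719/8) = 5711806953/2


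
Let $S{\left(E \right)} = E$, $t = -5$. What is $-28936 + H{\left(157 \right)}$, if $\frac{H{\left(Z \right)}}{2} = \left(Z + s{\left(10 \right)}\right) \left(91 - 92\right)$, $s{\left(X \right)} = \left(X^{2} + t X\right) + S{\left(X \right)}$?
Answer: $-29370$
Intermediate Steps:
$s{\left(X \right)} = X^{2} - 4 X$ ($s{\left(X \right)} = \left(X^{2} - 5 X\right) + X = X^{2} - 4 X$)
$H{\left(Z \right)} = -120 - 2 Z$ ($H{\left(Z \right)} = 2 \left(Z + 10 \left(-4 + 10\right)\right) \left(91 - 92\right) = 2 \left(Z + 10 \cdot 6\right) \left(-1\right) = 2 \left(Z + 60\right) \left(-1\right) = 2 \left(60 + Z\right) \left(-1\right) = 2 \left(-60 - Z\right) = -120 - 2 Z$)
$-28936 + H{\left(157 \right)} = -28936 - 434 = -29370$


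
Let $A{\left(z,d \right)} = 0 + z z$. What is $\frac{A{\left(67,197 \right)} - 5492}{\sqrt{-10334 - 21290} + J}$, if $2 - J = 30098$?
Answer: $\frac{3773286}{113225105} + \frac{1003 i \sqrt{7906}}{452900420} \approx 0.033326 + 0.00019691 i$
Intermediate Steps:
$J = -30096$ ($J = 2 - 30098 = -30096$)
$A{\left(z,d \right)} = z^{2}$ ($A{\left(z,d \right)} = 0 + z^{2} = z^{2}$)
$\frac{A{\left(67,197 \right)} - 5492}{\sqrt{-10334 - 21290} + J} = \frac{67^{2} - 5492}{\sqrt{-10334 - 21290} - 30096} = \frac{4489 - 5492}{\sqrt{-31624} - 30096} = - \frac{1003}{2 i \sqrt{7906} - 30096} = - \frac{1003}{-30096 + 2 i \sqrt{7906}}$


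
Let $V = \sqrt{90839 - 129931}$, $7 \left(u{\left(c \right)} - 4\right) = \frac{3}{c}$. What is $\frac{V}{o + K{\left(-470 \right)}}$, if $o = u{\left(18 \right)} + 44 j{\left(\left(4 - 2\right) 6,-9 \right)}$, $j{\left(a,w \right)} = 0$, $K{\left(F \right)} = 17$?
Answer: $\frac{84 i \sqrt{9773}}{883} \approx 9.4044 i$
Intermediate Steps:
$u{\left(c \right)} = 4 + \frac{3}{7 c}$ ($u{\left(c \right)} = 4 + \frac{3 \frac{1}{c}}{7} = 4 + \frac{3}{7 c}$)
$V = 2 i \sqrt{9773}$ ($V = \sqrt{-39092} = 2 i \sqrt{9773} \approx 197.72 i$)
$o = \frac{169}{42}$ ($o = \left(4 + \frac{3}{7 \cdot 18}\right) + 44 \cdot 0 = \left(4 + \frac{3}{7} \cdot \frac{1}{18}\right) + 0 = \left(4 + \frac{1}{42}\right) + 0 = \frac{169}{42} + 0 = \frac{169}{42} \approx 4.0238$)
$\frac{V}{o + K{\left(-470 \right)}} = \frac{2 i \sqrt{9773}}{\frac{169}{42} + 17} = \frac{2 i \sqrt{9773}}{\frac{883}{42}} = 2 i \sqrt{9773} \cdot \frac{42}{883} = \frac{84 i \sqrt{9773}}{883}$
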